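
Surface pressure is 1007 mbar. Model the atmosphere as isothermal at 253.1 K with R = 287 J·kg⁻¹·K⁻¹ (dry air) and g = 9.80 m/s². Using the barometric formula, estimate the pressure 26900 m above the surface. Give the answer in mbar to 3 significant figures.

P ≈ 26.7 mbar

Scale height: H = RT/g = 287 × 253.1 / 9.80 = 7412.2 m.
Barometric formula: P = P₀ exp(−z/H).
z/H = 26900/7412.2 = 3.6292; exp(−3.6292) = 0.026537.
P = 1007 × 0.026537 = 26.723 mbar.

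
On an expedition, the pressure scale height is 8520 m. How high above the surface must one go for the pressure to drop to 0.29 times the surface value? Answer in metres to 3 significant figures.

z ≈ 10500 m

Set P/P₀ = exp(−z/H) = 0.29, so z = −H ln(0.29).
−ln(0.29) = 1.2379; z = 8520.0 × 1.2379 = 10547 m.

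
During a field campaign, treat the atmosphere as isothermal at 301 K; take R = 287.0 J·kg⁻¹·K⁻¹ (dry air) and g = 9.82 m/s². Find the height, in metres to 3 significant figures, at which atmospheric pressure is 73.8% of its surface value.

Scale height: H = RT/g = 287.0 × 301 / 9.82 = 8797.0 m.
Set P/P₀ = exp(−z/H) = 0.738, so z = −H ln(0.738).
−ln(0.738) = 0.30381; z = 8797.0 × 0.30381 = 2672.6 m.

z ≈ 2670 m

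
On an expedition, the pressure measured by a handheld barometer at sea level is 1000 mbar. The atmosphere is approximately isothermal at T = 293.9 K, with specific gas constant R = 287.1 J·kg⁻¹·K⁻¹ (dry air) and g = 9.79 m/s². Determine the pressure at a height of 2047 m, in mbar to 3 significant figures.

P ≈ 789 mbar

Scale height: H = RT/g = 287.1 × 293.9 / 9.79 = 8618.9 m.
Barometric formula: P = P₀ exp(−z/H).
z/H = 2047.0/8618.9 = 0.23750; exp(−0.23750) = 0.78860.
P = 1000 × 0.78860 = 788.60 mbar.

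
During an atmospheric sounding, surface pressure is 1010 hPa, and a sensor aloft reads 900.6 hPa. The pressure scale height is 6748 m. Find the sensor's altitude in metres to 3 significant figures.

Invert the barometric formula: z = H ln(P₀/P).
P₀/P = 1010/900.6 = 1.1215; ln(1.1215) = 0.11467.
z = 6748.0 × 0.11467 = 773.79 m.

z ≈ 774 m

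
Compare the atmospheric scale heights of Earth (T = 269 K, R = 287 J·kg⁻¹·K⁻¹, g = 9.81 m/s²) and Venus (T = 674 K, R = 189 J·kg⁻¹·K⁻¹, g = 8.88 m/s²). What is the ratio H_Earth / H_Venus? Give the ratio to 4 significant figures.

H = RT/g for each body.
H_Earth = 287 × 269 / 9.81 = 7869.8 m.
H_Venus = 189 × 674 / 8.88 = 14345 m.
H_Earth/H_Venus = 7869.8/14345 = 0.54861.

H_Earth/H_Venus ≈ 0.5486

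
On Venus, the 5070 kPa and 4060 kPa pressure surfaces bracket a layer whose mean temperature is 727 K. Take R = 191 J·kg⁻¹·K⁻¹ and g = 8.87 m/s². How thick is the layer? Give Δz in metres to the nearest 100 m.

Hypsometric equation: Δz = (R T̄/g) ln(P₁/P₂).
R T̄/g = 191 × 727 / 8.87 = 15655 m.
ln(5070/4060) = ln(1.2488) = 0.22218.
Δz = 15655 × 0.22218 = 3478.2 m.

Δz ≈ 3500 m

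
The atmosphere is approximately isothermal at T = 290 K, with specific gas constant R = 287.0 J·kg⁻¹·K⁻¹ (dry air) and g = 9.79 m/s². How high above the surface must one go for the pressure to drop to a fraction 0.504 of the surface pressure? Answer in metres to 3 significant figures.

Scale height: H = RT/g = 287.0 × 290 / 9.79 = 8501.5 m.
Set P/P₀ = exp(−z/H) = 0.504, so z = −H ln(0.504).
−ln(0.504) = 0.68518; z = 8501.5 × 0.68518 = 5825.1 m.

z ≈ 5830 m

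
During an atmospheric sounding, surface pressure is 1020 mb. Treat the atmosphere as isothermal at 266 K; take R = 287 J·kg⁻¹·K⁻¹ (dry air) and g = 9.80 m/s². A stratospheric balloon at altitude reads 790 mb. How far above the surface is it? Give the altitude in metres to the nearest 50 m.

z ≈ 2000 m

Scale height: H = RT/g = 287 × 266 / 9.80 = 7790.0 m.
Invert the barometric formula: z = H ln(P₀/P).
P₀/P = 1020/790 = 1.2911; ln(1.2911) = 0.25549.
z = 7790.0 × 0.25549 = 1990.3 m.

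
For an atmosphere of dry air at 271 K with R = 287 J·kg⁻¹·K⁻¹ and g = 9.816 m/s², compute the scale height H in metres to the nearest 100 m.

H ≈ 7900 m

The scale height of an isothermal atmosphere is H = RT/g.
H = 287 × 271 / 9.816 = 77777/9.816 = 7923.5 m.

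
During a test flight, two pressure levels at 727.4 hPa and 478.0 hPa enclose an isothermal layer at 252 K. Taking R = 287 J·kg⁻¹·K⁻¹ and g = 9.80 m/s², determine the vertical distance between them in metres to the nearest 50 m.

Δz ≈ 3100 m

Hypsometric equation: Δz = (R T̄/g) ln(P₁/P₂).
R T̄/g = 287 × 252 / 9.80 = 7380.0 m.
ln(727.4/478.0) = ln(1.5218) = 0.41989.
Δz = 7380.0 × 0.41989 = 3098.8 m.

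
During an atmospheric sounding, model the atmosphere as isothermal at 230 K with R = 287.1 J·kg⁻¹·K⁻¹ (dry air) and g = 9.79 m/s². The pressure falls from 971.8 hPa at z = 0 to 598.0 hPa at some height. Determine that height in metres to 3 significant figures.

Scale height: H = RT/g = 287.1 × 230 / 9.79 = 6744.9 m.
Invert the barometric formula: z = H ln(P₀/P).
P₀/P = 971.8/598.0 = 1.6251; ln(1.6251) = 0.48557.
z = 6744.9 × 0.48557 = 3275.1 m.

z ≈ 3280 m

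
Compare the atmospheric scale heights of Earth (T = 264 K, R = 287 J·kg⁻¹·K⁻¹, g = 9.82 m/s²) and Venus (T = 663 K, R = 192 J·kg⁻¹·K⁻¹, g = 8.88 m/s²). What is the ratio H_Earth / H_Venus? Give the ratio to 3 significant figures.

H_Earth/H_Venus ≈ 0.538

H = RT/g for each body.
H_Earth = 287 × 264 / 9.82 = 7715.7 m.
H_Venus = 192 × 663 / 8.88 = 14335 m.
H_Earth/H_Venus = 7715.7/14335 = 0.53824.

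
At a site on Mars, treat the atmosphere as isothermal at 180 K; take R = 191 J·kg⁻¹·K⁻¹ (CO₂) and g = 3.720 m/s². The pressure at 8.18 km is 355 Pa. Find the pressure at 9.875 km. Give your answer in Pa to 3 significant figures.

Scale height: H = RT/g = 191 × 180 / 3.720 = 9241.9 m.
Between two levels, P₂ = P₁ exp(−Δz/H) with Δz = z₂ − z₁.
Δz = 9875.0 − 8180.0 = 1695.0 m; Δz/H = 1695.0/9241.9 = 0.18340.
P₂ = 355 × exp(−0.18340) = 355 × 0.83244 = 295.52 Pa.

P ≈ 296 Pa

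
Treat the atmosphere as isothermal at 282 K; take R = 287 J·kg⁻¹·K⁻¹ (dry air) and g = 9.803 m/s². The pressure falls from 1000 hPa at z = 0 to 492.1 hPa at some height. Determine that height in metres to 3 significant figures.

z ≈ 5850 m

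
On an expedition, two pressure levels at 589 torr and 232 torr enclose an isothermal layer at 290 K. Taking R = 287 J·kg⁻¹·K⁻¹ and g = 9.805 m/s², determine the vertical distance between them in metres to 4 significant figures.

Hypsometric equation: Δz = (R T̄/g) ln(P₁/P₂).
R T̄/g = 287 × 290 / 9.805 = 8488.5 m.
ln(589/232) = ln(2.5388) = 0.93169.
Δz = 8488.5 × 0.93169 = 7908.7 m.

Δz ≈ 7909 m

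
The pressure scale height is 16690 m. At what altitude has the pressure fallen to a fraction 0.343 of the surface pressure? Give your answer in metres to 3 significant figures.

z ≈ 17900 m

Set P/P₀ = exp(−z/H) = 0.343, so z = −H ln(0.343).
−ln(0.343) = 1.0700; z = 16690 × 1.0700 = 17858 m.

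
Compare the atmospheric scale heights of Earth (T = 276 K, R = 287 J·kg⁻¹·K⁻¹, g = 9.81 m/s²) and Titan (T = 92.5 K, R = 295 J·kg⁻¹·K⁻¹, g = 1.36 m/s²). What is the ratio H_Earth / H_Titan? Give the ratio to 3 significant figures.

H = RT/g for each body.
H_Earth = 287 × 276 / 9.81 = 8074.6 m.
H_Titan = 295 × 92.5 / 1.36 = 20064 m.
H_Earth/H_Titan = 8074.6/20064 = 0.40244.

H_Earth/H_Titan ≈ 0.402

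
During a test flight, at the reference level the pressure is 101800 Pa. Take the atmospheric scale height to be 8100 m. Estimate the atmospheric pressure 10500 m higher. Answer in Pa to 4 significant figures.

Barometric formula: P = P₀ exp(−z/H).
z/H = 10500/8100.0 = 1.2963; exp(−1.2963) = 0.27354.
P = 101800 × 0.27354 = 27846 Pa.

P ≈ 27850 Pa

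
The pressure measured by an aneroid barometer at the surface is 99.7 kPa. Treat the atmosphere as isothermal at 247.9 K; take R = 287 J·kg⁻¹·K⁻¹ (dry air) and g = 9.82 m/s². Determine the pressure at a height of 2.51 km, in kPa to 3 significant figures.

P ≈ 70.5 kPa

Scale height: H = RT/g = 287 × 247.9 / 9.82 = 7245.1 m.
Barometric formula: P = P₀ exp(−z/H).
z/H = 2510.0/7245.1 = 0.34644; exp(−0.34644) = 0.70720.
P = 99.7 × 0.70720 = 70.508 kPa.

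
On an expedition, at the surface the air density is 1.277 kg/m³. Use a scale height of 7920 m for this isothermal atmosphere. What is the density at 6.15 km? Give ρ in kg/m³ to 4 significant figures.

ρ ≈ 0.5874 kg/m³

In an isothermal atmosphere, density decays like pressure: ρ = ρ₀ exp(−z/H).
z/H = 6150.0/7920.0 = 0.77652; exp(−0.77652) = 0.46000.
ρ = 1.277 × 0.46000 = 0.58742 kg/m³.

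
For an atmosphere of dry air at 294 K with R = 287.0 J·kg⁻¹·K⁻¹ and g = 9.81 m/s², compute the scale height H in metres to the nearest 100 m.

H ≈ 8600 m

The scale height of an isothermal atmosphere is H = RT/g.
H = 287.0 × 294 / 9.81 = 84378/9.81 = 8601.2 m.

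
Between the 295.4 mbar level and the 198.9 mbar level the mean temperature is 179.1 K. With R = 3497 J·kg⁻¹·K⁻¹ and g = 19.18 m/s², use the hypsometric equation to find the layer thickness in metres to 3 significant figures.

Hypsometric equation: Δz = (R T̄/g) ln(P₁/P₂).
R T̄/g = 3497 × 179.1 / 19.18 = 32654 m.
ln(295.4/198.9) = ln(1.4852) = 0.39555.
Δz = 32654 × 0.39555 = 12916 m.

Δz ≈ 12900 m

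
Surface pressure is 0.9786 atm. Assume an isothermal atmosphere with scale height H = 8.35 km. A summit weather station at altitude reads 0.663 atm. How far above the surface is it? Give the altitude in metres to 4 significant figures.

z ≈ 3251 m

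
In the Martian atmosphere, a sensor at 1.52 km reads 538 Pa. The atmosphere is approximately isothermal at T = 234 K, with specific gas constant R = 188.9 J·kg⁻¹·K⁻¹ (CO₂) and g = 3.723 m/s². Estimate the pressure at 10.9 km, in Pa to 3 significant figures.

Scale height: H = RT/g = 188.9 × 234 / 3.723 = 11873 m.
Between two levels, P₂ = P₁ exp(−Δz/H) with Δz = z₂ − z₁.
Δz = 10900 − 1520.0 = 9380.0 m; Δz/H = 9380.0/11873 = 0.79003.
P₂ = 538 × exp(−0.79003) = 538 × 0.45383 = 244.16 Pa.

P ≈ 244 Pa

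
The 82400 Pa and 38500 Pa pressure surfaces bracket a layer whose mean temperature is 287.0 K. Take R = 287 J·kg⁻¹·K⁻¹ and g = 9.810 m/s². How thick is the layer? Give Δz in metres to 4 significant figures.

Hypsometric equation: Δz = (R T̄/g) ln(P₁/P₂).
R T̄/g = 287 × 287.0 / 9.810 = 8396.4 m.
ln(82400/38500) = ln(2.1403) = 0.76095.
Δz = 8396.4 × 0.76095 = 6389.2 m.

Δz ≈ 6389 m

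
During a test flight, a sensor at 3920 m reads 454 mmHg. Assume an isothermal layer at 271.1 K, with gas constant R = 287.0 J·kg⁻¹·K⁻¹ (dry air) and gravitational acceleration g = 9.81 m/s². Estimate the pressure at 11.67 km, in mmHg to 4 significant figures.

Scale height: H = RT/g = 287.0 × 271.1 / 9.81 = 7931.3 m.
Between two levels, P₂ = P₁ exp(−Δz/H) with Δz = z₂ − z₁.
Δz = 11670 − 3920.0 = 7750.0 m; Δz/H = 7750.0/7931.3 = 0.97714.
P₂ = 454 × exp(−0.97714) = 454 × 0.37639 = 170.88 mmHg.

P ≈ 170.9 mmHg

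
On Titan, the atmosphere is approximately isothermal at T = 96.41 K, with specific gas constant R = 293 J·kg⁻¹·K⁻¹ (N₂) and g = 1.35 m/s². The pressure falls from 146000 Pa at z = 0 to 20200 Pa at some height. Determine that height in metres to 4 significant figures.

z ≈ 41390 m

Scale height: H = RT/g = 293 × 96.41 / 1.35 = 20925 m.
Invert the barometric formula: z = H ln(P₀/P).
P₀/P = 146000/20200 = 7.2277; ln(7.2277) = 1.9779.
z = 20925 × 1.9779 = 41388 m.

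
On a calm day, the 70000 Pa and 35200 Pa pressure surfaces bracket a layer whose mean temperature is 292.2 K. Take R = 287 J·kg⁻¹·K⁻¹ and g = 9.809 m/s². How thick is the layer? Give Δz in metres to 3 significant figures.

Hypsometric equation: Δz = (R T̄/g) ln(P₁/P₂).
R T̄/g = 287 × 292.2 / 9.809 = 8549.4 m.
ln(70000/35200) = ln(1.9886) = 0.68743.
Δz = 8549.4 × 0.68743 = 5877.1 m.

Δz ≈ 5880 m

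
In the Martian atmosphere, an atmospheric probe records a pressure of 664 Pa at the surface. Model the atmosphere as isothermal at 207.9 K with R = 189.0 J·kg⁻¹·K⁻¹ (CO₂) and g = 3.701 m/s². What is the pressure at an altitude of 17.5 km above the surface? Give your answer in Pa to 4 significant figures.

P ≈ 127.7 Pa

Scale height: H = RT/g = 189.0 × 207.9 / 3.701 = 10617 m.
Barometric formula: P = P₀ exp(−z/H).
z/H = 17500/10617 = 1.6483; exp(−1.6483) = 0.19238.
P = 664 × 0.19238 = 127.74 Pa.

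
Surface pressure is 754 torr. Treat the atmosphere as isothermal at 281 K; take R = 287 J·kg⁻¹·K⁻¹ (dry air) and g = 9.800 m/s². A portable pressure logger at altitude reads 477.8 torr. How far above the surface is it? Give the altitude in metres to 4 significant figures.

z ≈ 3754 m

Scale height: H = RT/g = 287 × 281 / 9.800 = 8229.3 m.
Invert the barometric formula: z = H ln(P₀/P).
P₀/P = 754/477.8 = 1.5781; ln(1.5781) = 0.45622.
z = 8229.3 × 0.45622 = 3754.4 m.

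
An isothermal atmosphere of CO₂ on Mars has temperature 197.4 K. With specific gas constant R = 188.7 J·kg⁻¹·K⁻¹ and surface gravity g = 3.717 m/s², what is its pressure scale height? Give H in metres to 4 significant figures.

H ≈ 10020 m

The scale height of an isothermal atmosphere is H = RT/g.
H = 188.7 × 197.4 / 3.717 = 37249/3.717 = 10021 m.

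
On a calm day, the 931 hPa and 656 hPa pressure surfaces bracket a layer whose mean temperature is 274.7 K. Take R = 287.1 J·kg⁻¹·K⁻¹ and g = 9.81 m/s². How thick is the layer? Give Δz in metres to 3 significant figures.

Δz ≈ 2810 m

Hypsometric equation: Δz = (R T̄/g) ln(P₁/P₂).
R T̄/g = 287.1 × 274.7 / 9.81 = 8039.4 m.
ln(931/656) = ln(1.4192) = 0.35009.
Δz = 8039.4 × 0.35009 = 2814.5 m.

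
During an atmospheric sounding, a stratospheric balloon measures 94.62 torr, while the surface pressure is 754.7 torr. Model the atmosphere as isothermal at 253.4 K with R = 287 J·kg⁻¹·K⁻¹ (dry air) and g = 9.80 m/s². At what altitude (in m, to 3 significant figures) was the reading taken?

Scale height: H = RT/g = 287 × 253.4 / 9.80 = 7421.0 m.
Invert the barometric formula: z = H ln(P₀/P).
P₀/P = 754.7/94.62 = 7.9761; ln(7.9761) = 2.0764.
z = 7421.0 × 2.0764 = 15409 m.

z ≈ 15400 m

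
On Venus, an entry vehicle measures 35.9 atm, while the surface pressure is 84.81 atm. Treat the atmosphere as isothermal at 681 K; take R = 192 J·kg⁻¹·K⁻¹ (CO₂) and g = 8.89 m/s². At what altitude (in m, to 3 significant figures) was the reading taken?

Scale height: H = RT/g = 192 × 681 / 8.89 = 14708 m.
Invert the barometric formula: z = H ln(P₀/P).
P₀/P = 84.81/35.9 = 2.3624; ln(2.3624) = 0.85968.
z = 14708 × 0.85968 = 12644 m.

z ≈ 12600 m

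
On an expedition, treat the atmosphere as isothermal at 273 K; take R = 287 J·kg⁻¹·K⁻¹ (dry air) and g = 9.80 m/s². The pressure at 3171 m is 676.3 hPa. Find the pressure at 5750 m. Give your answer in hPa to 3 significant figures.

P ≈ 490 hPa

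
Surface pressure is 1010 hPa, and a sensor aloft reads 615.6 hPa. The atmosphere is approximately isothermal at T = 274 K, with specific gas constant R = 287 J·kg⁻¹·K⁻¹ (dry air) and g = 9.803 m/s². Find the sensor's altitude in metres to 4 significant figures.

Scale height: H = RT/g = 287 × 274 / 9.803 = 8021.8 m.
Invert the barometric formula: z = H ln(P₀/P).
P₀/P = 1010/615.6 = 1.6407; ln(1.6407) = 0.49512.
z = 8021.8 × 0.49512 = 3971.8 m.

z ≈ 3972 m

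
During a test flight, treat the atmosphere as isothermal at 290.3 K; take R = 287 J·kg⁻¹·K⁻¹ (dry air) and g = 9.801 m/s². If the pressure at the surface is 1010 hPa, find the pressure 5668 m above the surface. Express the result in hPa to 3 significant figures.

P ≈ 519 hPa

Scale height: H = RT/g = 287 × 290.3 / 9.801 = 8500.8 m.
Barometric formula: P = P₀ exp(−z/H).
z/H = 5668.0/8500.8 = 0.66676; exp(−0.66676) = 0.51337.
P = 1010 × 0.51337 = 518.50 hPa.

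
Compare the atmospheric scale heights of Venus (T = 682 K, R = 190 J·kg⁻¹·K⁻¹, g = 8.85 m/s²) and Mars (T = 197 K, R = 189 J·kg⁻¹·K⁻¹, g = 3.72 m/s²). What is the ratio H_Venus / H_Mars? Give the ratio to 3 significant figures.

H_Venus/H_Mars ≈ 1.46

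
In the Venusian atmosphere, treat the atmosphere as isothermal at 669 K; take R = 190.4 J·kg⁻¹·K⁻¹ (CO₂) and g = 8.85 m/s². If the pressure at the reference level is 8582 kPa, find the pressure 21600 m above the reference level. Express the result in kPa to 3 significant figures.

P ≈ 1910 kPa

Scale height: H = RT/g = 190.4 × 669 / 8.85 = 14393 m.
Barometric formula: P = P₀ exp(−z/H).
z/H = 21600/14393 = 1.5007; exp(−1.5007) = 0.22297.
P = 8582 × 0.22297 = 1913.5 kPa.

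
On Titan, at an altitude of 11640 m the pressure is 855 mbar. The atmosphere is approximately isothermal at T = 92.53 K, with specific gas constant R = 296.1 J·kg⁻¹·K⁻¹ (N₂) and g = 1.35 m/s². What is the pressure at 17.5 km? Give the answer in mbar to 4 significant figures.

Scale height: H = RT/g = 296.1 × 92.53 / 1.35 = 20295 m.
Between two levels, P₂ = P₁ exp(−Δz/H) with Δz = z₂ − z₁.
Δz = 17500 − 11640 = 5860.0 m; Δz/H = 5860.0/20295 = 0.28874.
P₂ = 855 × exp(−0.28874) = 855 × 0.74921 = 640.57 mbar.

P ≈ 640.6 mbar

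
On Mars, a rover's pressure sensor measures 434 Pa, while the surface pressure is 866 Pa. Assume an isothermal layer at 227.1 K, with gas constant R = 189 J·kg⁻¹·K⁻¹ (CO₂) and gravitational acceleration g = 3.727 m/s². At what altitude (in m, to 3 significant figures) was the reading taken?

Scale height: H = RT/g = 189 × 227.1 / 3.727 = 11516 m.
Invert the barometric formula: z = H ln(P₀/P).
P₀/P = 866/434 = 1.9954; ln(1.9954) = 0.69084.
z = 11516 × 0.69084 = 7955.7 m.

z ≈ 7960 m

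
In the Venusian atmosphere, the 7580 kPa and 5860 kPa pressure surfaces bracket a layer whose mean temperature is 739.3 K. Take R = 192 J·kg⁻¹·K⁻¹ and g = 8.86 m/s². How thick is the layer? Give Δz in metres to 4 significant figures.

Hypsometric equation: Δz = (R T̄/g) ln(P₁/P₂).
R T̄/g = 192 × 739.3 / 8.86 = 16021 m.
ln(7580/5860) = ln(1.2935) = 0.25735.
Δz = 16021 × 0.25735 = 4123.0 m.

Δz ≈ 4123 m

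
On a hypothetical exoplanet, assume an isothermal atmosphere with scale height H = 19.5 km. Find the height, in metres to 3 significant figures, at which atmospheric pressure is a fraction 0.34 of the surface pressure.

Set P/P₀ = exp(−z/H) = 0.34, so z = −H ln(0.34).
−ln(0.34) = 1.0788; z = 19500 × 1.0788 = 21037 m.

z ≈ 21000 m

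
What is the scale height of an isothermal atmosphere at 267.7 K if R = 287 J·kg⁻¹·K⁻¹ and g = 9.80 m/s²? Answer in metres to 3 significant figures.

The scale height of an isothermal atmosphere is H = RT/g.
H = 287 × 267.7 / 9.80 = 76830/9.80 = 7839.8 m.

H ≈ 7840 m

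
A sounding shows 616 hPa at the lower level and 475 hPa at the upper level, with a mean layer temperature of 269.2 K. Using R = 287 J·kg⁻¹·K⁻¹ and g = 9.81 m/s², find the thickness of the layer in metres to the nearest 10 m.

Δz ≈ 2050 m

Hypsometric equation: Δz = (R T̄/g) ln(P₁/P₂).
R T̄/g = 287 × 269.2 / 9.81 = 7875.7 m.
ln(616/475) = ln(1.2968) = 0.25990.
Δz = 7875.7 × 0.25990 = 2046.9 m.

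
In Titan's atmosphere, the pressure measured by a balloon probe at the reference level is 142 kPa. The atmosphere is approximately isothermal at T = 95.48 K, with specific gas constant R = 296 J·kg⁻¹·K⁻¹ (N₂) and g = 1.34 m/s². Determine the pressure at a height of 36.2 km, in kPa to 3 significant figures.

P ≈ 25.5 kPa

Scale height: H = RT/g = 296 × 95.48 / 1.34 = 21091 m.
Barometric formula: P = P₀ exp(−z/H).
z/H = 36200/21091 = 1.7164; exp(−1.7164) = 0.17971.
P = 142 × 0.17971 = 25.519 kPa.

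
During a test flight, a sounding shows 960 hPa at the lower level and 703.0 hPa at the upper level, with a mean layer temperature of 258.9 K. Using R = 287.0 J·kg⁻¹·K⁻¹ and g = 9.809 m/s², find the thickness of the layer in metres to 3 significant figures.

Δz ≈ 2360 m

Hypsometric equation: Δz = (R T̄/g) ln(P₁/P₂).
R T̄/g = 287.0 × 258.9 / 9.809 = 7575.1 m.
ln(960/703.0) = ln(1.3656) = 0.31159.
Δz = 7575.1 × 0.31159 = 2360.3 m.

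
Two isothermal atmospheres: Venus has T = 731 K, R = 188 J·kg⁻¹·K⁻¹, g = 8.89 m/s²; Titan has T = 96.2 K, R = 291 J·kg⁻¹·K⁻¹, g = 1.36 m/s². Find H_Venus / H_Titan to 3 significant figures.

H = RT/g for each body.
H_Venus = 188 × 731 / 8.89 = 15459 m.
H_Titan = 291 × 96.2 / 1.36 = 20584 m.
H_Venus/H_Titan = 15459/20584 = 0.75102.

H_Venus/H_Titan ≈ 0.751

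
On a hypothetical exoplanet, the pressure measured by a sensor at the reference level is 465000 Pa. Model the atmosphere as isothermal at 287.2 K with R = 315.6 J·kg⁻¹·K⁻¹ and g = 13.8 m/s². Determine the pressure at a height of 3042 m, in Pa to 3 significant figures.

Scale height: H = RT/g = 315.6 × 287.2 / 13.8 = 6568.1 m.
Barometric formula: P = P₀ exp(−z/H).
z/H = 3042.0/6568.1 = 0.46315; exp(−0.46315) = 0.62930.
P = 465000 × 0.62930 = 292620 Pa.

P ≈ 293000 Pa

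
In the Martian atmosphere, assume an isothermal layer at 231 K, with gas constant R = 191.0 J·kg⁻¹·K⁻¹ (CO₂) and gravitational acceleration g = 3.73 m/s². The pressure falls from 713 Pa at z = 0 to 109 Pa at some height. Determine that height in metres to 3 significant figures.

Scale height: H = RT/g = 191.0 × 231 / 3.73 = 11829 m.
Invert the barometric formula: z = H ln(P₀/P).
P₀/P = 713/109 = 6.5413; ln(6.5413) = 1.8781.
z = 11829 × 1.8781 = 22216 m.

z ≈ 22200 m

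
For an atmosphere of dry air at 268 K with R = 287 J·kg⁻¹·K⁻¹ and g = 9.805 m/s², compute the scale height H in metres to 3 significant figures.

H ≈ 7840 m

The scale height of an isothermal atmosphere is H = RT/g.
H = 287 × 268 / 9.805 = 76916/9.805 = 7844.6 m.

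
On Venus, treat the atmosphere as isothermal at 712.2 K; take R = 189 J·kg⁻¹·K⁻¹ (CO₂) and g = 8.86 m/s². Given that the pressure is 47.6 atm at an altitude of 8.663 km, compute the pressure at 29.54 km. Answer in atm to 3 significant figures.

P ≈ 12.0 atm

Scale height: H = RT/g = 189 × 712.2 / 8.86 = 15193 m.
Between two levels, P₂ = P₁ exp(−Δz/H) with Δz = z₂ − z₁.
Δz = 29540 − 8663.0 = 20877 m; Δz/H = 20877/15193 = 1.3741.
P₂ = 47.6 × exp(−1.3741) = 47.6 × 0.25307 = 12.046 atm.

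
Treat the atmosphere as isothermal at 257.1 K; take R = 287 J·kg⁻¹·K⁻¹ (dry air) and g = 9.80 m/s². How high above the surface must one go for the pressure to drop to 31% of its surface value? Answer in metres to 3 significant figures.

Scale height: H = RT/g = 287 × 257.1 / 9.80 = 7529.4 m.
Set P/P₀ = exp(−z/H) = 0.31, so z = −H ln(0.31).
−ln(0.31) = 1.1712; z = 7529.4 × 1.1712 = 8818.4 m.

z ≈ 8820 m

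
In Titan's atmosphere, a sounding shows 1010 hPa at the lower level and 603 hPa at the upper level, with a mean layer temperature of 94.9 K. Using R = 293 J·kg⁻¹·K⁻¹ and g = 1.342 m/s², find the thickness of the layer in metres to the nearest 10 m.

Δz ≈ 10690 m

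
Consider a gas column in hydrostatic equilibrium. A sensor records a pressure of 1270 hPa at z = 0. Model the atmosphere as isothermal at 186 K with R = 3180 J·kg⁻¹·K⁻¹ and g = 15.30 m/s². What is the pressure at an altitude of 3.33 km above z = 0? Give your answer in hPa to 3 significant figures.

P ≈ 1170 hPa

Scale height: H = RT/g = 3180 × 186 / 15.30 = 38659 m.
Barometric formula: P = P₀ exp(−z/H).
z/H = 3330.0/38659 = 0.086138; exp(−0.086138) = 0.91747.
P = 1270 × 0.91747 = 1165.2 hPa.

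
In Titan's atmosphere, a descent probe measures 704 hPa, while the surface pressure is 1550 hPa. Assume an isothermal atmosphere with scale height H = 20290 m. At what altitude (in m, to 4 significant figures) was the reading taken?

z ≈ 16010 m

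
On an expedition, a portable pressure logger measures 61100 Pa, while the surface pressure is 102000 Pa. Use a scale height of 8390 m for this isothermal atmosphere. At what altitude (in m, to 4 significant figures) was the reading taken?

z ≈ 4300 m

Invert the barometric formula: z = H ln(P₀/P).
P₀/P = 102000/61100 = 1.6694; ln(1.6694) = 0.51246.
z = 8390.0 × 0.51246 = 4299.5 m.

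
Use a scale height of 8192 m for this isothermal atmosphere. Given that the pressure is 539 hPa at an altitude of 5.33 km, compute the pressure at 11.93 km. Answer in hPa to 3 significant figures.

Between two levels, P₂ = P₁ exp(−Δz/H) with Δz = z₂ − z₁.
Δz = 11930 − 5330.0 = 6600.0 m; Δz/H = 6600.0/8192.0 = 0.80566.
P₂ = 539 × exp(−0.80566) = 539 × 0.44679 = 240.82 hPa.

P ≈ 241 hPa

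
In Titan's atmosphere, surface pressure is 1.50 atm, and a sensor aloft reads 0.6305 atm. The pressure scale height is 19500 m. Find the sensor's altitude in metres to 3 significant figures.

Invert the barometric formula: z = H ln(P₀/P).
P₀/P = 1.50/0.6305 = 2.3791; ln(2.3791) = 0.86672.
z = 19500 × 0.86672 = 16901 m.

z ≈ 16900 m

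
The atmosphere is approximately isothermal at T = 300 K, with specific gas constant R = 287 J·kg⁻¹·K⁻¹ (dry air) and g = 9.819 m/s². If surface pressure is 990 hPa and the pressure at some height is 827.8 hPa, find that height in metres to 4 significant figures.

Scale height: H = RT/g = 287 × 300 / 9.819 = 8768.7 m.
Invert the barometric formula: z = H ln(P₀/P).
P₀/P = 990/827.8 = 1.1959; ln(1.1959) = 0.17890.
z = 8768.7 × 0.17890 = 1568.7 m.

z ≈ 1569 m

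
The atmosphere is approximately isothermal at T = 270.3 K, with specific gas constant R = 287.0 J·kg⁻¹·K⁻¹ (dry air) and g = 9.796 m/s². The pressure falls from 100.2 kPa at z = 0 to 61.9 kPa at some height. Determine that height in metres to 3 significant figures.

Scale height: H = RT/g = 287.0 × 270.3 / 9.796 = 7919.2 m.
Invert the barometric formula: z = H ln(P₀/P).
P₀/P = 100.2/61.9 = 1.6187; ln(1.6187) = 0.48162.
z = 7919.2 × 0.48162 = 3814.0 m.

z ≈ 3810 m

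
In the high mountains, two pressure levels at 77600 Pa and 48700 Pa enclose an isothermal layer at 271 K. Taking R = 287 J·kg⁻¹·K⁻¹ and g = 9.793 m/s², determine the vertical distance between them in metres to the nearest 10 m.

Δz ≈ 3700 m

Hypsometric equation: Δz = (R T̄/g) ln(P₁/P₂).
R T̄/g = 287 × 271 / 9.793 = 7942.1 m.
ln(77600/48700) = ln(1.5934) = 0.46587.
Δz = 7942.1 × 0.46587 = 3700.0 m.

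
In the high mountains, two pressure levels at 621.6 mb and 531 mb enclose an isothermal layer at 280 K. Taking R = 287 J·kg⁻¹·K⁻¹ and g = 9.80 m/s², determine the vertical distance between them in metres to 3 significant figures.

Hypsometric equation: Δz = (R T̄/g) ln(P₁/P₂).
R T̄/g = 287 × 280 / 9.80 = 8200.0 m.
ln(621.6/531) = ln(1.1706) = 0.15752.
Δz = 8200.0 × 0.15752 = 1291.7 m.

Δz ≈ 1290 m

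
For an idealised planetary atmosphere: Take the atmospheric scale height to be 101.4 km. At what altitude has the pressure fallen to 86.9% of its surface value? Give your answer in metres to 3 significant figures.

z ≈ 14200 m

Set P/P₀ = exp(−z/H) = 0.869, so z = −H ln(0.869).
−ln(0.869) = 0.14041; z = 101400 × 0.14041 = 14238 m.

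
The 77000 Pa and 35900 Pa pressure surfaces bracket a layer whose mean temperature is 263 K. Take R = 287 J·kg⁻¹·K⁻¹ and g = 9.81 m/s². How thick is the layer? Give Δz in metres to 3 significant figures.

Hypsometric equation: Δz = (R T̄/g) ln(P₁/P₂).
R T̄/g = 287 × 263 / 9.81 = 7694.3 m.
ln(77000/35900) = ln(2.1448) = 0.76305.
Δz = 7694.3 × 0.76305 = 5871.1 m.

Δz ≈ 5870 m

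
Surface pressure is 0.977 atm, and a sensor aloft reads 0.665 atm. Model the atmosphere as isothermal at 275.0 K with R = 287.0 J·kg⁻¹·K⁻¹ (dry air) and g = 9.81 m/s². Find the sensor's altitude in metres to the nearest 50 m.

Scale height: H = RT/g = 287.0 × 275.0 / 9.81 = 8045.4 m.
Invert the barometric formula: z = H ln(P₀/P).
P₀/P = 0.977/0.665 = 1.4692; ln(1.4692) = 0.38472.
z = 8045.4 × 0.38472 = 3095.2 m.

z ≈ 3100 m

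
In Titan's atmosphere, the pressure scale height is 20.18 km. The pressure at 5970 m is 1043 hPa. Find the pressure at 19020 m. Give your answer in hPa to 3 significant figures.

Between two levels, P₂ = P₁ exp(−Δz/H) with Δz = z₂ − z₁.
Δz = 19020 − 5970.0 = 13050 m; Δz/H = 13050/20180 = 0.64668.
P₂ = 1043 × exp(−0.64668) = 1043 × 0.52378 = 546.30 hPa.

P ≈ 546 hPa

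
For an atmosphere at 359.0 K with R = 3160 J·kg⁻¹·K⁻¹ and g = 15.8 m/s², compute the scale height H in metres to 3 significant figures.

H ≈ 71800 m

The scale height of an isothermal atmosphere is H = RT/g.
H = 3160 × 359.0 / 15.8 = 1134400/15.8 = 71797 m.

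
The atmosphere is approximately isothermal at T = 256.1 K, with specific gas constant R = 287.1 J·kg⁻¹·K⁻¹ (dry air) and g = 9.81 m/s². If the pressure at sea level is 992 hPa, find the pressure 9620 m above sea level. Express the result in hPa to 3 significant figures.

P ≈ 275 hPa

Scale height: H = RT/g = 287.1 × 256.1 / 9.81 = 7495.0 m.
Barometric formula: P = P₀ exp(−z/H).
z/H = 9620.0/7495.0 = 1.2835; exp(−1.2835) = 0.27707.
P = 992 × 0.27707 = 274.85 hPa.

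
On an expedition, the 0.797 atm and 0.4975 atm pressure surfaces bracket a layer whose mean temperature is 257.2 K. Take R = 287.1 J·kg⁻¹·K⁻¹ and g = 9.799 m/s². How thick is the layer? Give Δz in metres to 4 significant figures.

Δz ≈ 3551 m

Hypsometric equation: Δz = (R T̄/g) ln(P₁/P₂).
R T̄/g = 287.1 × 257.2 / 9.799 = 7535.7 m.
ln(0.797/0.4975) = ln(1.6020) = 0.47125.
Δz = 7535.7 × 0.47125 = 3551.2 m.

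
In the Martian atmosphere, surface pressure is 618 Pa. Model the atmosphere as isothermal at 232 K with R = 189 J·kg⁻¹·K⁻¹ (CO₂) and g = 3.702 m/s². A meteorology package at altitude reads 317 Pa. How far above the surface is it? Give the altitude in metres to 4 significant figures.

Scale height: H = RT/g = 189 × 232 / 3.702 = 11844 m.
Invert the barometric formula: z = H ln(P₀/P).
P₀/P = 618/317 = 1.9495; ln(1.9495) = 0.66757.
z = 11844 × 0.66757 = 7906.7 m.

z ≈ 7907 m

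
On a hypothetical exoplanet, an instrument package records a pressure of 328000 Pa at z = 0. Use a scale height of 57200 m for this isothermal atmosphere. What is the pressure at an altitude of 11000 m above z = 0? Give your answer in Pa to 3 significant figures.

Barometric formula: P = P₀ exp(−z/H).
z/H = 11000/57200 = 0.19231; exp(−0.19231) = 0.82505.
P = 328000 × 0.82505 = 270620 Pa.

P ≈ 271000 Pa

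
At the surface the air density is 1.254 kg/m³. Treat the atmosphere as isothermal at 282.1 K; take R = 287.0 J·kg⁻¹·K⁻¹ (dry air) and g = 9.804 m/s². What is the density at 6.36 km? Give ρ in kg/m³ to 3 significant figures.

ρ ≈ 0.581 kg/m³

Scale height: H = RT/g = 287.0 × 282.1 / 9.804 = 8258.1 m.
In an isothermal atmosphere, density decays like pressure: ρ = ρ₀ exp(−z/H).
z/H = 6360.0/8258.1 = 0.77015; exp(−0.77015) = 0.46294.
ρ = 1.254 × 0.46294 = 0.58053 kg/m³.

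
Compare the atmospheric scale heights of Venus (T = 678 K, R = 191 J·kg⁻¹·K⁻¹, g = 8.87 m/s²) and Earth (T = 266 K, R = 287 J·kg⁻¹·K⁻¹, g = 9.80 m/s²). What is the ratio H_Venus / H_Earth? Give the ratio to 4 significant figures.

H = RT/g for each body.
H_Venus = 191 × 678 / 8.87 = 14600 m.
H_Earth = 287 × 266 / 9.80 = 7790.0 m.
H_Venus/H_Earth = 14600/7790.0 = 1.8742.

H_Venus/H_Earth ≈ 1.874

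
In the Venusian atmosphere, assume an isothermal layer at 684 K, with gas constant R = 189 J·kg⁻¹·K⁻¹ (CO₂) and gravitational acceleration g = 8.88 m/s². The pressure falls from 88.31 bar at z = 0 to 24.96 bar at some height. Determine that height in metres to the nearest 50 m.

Scale height: H = RT/g = 189 × 684 / 8.88 = 14558 m.
Invert the barometric formula: z = H ln(P₀/P).
P₀/P = 88.31/24.96 = 3.5381; ln(3.5381) = 1.2636.
z = 14558 × 1.2636 = 18395 m.

z ≈ 18400 m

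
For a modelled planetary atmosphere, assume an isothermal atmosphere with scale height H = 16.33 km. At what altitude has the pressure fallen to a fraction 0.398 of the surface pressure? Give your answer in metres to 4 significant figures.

z ≈ 15040 m

Set P/P₀ = exp(−z/H) = 0.398, so z = −H ln(0.398).
−ln(0.398) = 0.92130; z = 16330 × 0.92130 = 15045 m.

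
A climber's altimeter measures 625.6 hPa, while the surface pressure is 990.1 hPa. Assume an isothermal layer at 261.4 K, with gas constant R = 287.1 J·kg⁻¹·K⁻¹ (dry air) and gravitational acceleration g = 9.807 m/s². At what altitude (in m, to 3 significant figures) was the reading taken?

Scale height: H = RT/g = 287.1 × 261.4 / 9.807 = 7652.5 m.
Invert the barometric formula: z = H ln(P₀/P).
P₀/P = 990.1/625.6 = 1.5826; ln(1.5826) = 0.45907.
z = 7652.5 × 0.45907 = 3513.0 m.

z ≈ 3510 m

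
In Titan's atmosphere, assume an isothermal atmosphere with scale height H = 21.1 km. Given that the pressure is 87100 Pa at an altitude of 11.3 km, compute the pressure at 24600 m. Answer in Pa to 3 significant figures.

Between two levels, P₂ = P₁ exp(−Δz/H) with Δz = z₂ − z₁.
Δz = 24600 − 11300 = 13300 m; Δz/H = 13300/21100 = 0.63033.
P₂ = 87100 × exp(−0.63033) = 87100 × 0.53242 = 46374 Pa.

P ≈ 46400 Pa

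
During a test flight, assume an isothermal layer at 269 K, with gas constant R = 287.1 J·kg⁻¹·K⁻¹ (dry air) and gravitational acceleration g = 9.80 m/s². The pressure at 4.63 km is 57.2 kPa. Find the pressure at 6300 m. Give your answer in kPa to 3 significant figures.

Scale height: H = RT/g = 287.1 × 269 / 9.80 = 7880.6 m.
Between two levels, P₂ = P₁ exp(−Δz/H) with Δz = z₂ − z₁.
Δz = 6300.0 − 4630.0 = 1670.0 m; Δz/H = 1670.0/7880.6 = 0.21191.
P₂ = 57.2 × exp(−0.21191) = 57.2 × 0.80904 = 46.277 kPa.

P ≈ 46.3 kPa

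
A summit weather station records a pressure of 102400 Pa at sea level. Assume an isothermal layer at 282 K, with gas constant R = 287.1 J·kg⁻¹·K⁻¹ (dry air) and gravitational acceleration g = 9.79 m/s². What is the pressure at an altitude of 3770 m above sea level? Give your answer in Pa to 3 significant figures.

P ≈ 64900 Pa

Scale height: H = RT/g = 287.1 × 282 / 9.79 = 8269.9 m.
Barometric formula: P = P₀ exp(−z/H).
z/H = 3770.0/8269.9 = 0.45587; exp(−0.45587) = 0.63390.
P = 102400 × 0.63390 = 64911 Pa.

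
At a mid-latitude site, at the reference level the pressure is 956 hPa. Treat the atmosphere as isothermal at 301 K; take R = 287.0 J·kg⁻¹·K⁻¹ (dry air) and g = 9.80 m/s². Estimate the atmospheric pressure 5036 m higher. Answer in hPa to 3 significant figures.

P ≈ 540 hPa

Scale height: H = RT/g = 287.0 × 301 / 9.80 = 8815.0 m.
Barometric formula: P = P₀ exp(−z/H).
z/H = 5036.0/8815.0 = 0.57130; exp(−0.57130) = 0.56479.
P = 956 × 0.56479 = 539.94 hPa.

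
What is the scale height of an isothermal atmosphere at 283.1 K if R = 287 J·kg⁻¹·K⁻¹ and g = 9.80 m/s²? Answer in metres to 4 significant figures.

The scale height of an isothermal atmosphere is H = RT/g.
H = 287 × 283.1 / 9.80 = 81250/9.80 = 8290.8 m.

H ≈ 8291 m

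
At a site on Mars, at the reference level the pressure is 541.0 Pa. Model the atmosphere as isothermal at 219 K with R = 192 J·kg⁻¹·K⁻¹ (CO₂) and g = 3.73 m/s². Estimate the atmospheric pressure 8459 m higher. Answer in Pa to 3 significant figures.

Scale height: H = RT/g = 192 × 219 / 3.73 = 11273 m.
Barometric formula: P = P₀ exp(−z/H).
z/H = 8459.0/11273 = 0.75038; exp(−0.75038) = 0.47219.
P = 541.0 × 0.47219 = 255.45 Pa.

P ≈ 255 Pa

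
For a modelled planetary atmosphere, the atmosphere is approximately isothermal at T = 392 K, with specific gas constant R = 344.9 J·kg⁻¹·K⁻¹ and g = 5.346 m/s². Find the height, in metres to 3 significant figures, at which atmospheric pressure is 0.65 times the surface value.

z ≈ 10900 m

Scale height: H = RT/g = 344.9 × 392 / 5.346 = 25290 m.
Set P/P₀ = exp(−z/H) = 0.65, so z = −H ln(0.65).
−ln(0.65) = 0.43078; z = 25290 × 0.43078 = 10894 m.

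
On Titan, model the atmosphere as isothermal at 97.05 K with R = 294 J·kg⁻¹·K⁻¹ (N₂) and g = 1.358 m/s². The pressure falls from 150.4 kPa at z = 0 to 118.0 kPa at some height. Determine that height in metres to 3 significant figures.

Scale height: H = RT/g = 294 × 97.05 / 1.358 = 21011 m.
Invert the barometric formula: z = H ln(P₀/P).
P₀/P = 150.4/118.0 = 1.2746; ln(1.2746) = 0.24263.
z = 21011 × 0.24263 = 5097.9 m.

z ≈ 5100 m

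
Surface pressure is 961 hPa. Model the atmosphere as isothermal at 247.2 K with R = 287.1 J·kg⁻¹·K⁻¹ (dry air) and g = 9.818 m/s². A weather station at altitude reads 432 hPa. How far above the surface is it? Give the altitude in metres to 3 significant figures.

Scale height: H = RT/g = 287.1 × 247.2 / 9.818 = 7228.7 m.
Invert the barometric formula: z = H ln(P₀/P).
P₀/P = 961/432 = 2.2245; ln(2.2245) = 0.79953.
z = 7228.7 × 0.79953 = 5779.6 m.

z ≈ 5780 m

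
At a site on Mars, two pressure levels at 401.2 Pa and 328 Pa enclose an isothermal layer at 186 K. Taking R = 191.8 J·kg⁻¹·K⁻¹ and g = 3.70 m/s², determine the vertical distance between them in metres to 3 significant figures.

Hypsometric equation: Δz = (R T̄/g) ln(P₁/P₂).
R T̄/g = 191.8 × 186 / 3.70 = 9641.8 m.
ln(401.2/328) = ln(1.2232) = 0.20147.
Δz = 9641.8 × 0.20147 = 1942.5 m.

Δz ≈ 1940 m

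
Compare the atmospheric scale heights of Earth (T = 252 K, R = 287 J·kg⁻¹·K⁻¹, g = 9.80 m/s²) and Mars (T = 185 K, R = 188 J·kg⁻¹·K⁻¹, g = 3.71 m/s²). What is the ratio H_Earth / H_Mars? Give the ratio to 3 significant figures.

H_Earth/H_Mars ≈ 0.787

H = RT/g for each body.
H_Earth = 287 × 252 / 9.80 = 7380.0 m.
H_Mars = 188 × 185 / 3.71 = 9374.7 m.
H_Earth/H_Mars = 7380.0/9374.7 = 0.78723.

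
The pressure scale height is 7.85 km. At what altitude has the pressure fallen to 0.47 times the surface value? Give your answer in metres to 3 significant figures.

Set P/P₀ = exp(−z/H) = 0.47, so z = −H ln(0.47).
−ln(0.47) = 0.75502; z = 7850.0 × 0.75502 = 5926.9 m.

z ≈ 5930 m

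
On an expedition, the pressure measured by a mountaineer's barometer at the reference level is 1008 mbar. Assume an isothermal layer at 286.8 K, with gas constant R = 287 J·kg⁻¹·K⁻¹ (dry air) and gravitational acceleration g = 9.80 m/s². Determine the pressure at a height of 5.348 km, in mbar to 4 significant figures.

P ≈ 533.3 mbar

Scale height: H = RT/g = 287 × 286.8 / 9.80 = 8399.1 m.
Barometric formula: P = P₀ exp(−z/H).
z/H = 5348.0/8399.1 = 0.63673; exp(−0.63673) = 0.52902.
P = 1008 × 0.52902 = 533.25 mbar.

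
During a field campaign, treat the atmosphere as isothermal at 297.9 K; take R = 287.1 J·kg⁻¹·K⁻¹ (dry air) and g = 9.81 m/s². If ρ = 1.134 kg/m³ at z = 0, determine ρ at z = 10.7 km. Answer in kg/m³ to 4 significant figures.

Scale height: H = RT/g = 287.1 × 297.9 / 9.81 = 8718.4 m.
In an isothermal atmosphere, density decays like pressure: ρ = ρ₀ exp(−z/H).
z/H = 10700/8718.4 = 1.2273; exp(−1.2273) = 0.29308.
ρ = 1.134 × 0.29308 = 0.33235 kg/m³.

ρ ≈ 0.3324 kg/m³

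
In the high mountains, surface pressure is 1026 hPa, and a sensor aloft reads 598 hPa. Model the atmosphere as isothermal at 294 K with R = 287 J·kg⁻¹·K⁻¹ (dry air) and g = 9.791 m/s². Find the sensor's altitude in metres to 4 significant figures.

z ≈ 4652 m

Scale height: H = RT/g = 287 × 294 / 9.791 = 8617.9 m.
Invert the barometric formula: z = H ln(P₀/P).
P₀/P = 1026/598 = 1.7157; ln(1.7157) = 0.53982.
z = 8617.9 × 0.53982 = 4652.1 m.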